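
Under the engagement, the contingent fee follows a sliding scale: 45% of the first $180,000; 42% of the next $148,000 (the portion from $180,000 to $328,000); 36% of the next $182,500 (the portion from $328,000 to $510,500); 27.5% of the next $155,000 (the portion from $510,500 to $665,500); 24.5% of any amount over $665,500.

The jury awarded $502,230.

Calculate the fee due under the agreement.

$205,882.80

First $180,000 at 45% = $81,000.00
Next $148,000 at 42% = $62,160.00
Remaining $174,230 at 36% = $62,722.80
Fee: $81,000.00 + $62,160.00 + $62,722.80 = $205,882.80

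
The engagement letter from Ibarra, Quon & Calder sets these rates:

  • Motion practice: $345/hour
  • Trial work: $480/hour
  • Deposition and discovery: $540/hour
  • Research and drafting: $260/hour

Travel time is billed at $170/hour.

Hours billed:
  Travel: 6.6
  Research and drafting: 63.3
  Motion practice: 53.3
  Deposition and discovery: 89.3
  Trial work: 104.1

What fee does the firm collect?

$134,158.50

Motion practice: 53.3 × $345 = $18,388.50
Trial work: 104.1 × $480 = $49,968.00
Deposition and discovery: 89.3 × $540 = $48,222.00
Research and drafting: 63.3 × $260 = $16,458.00
Subtotal: $18,388.50 + $49,968.00 + $48,222.00 + $16,458.00 = $133,036.50
Travel: 6.6 × $170 = $1,122.00
Total: $133,036.50 + $1,122.00 = $134,158.50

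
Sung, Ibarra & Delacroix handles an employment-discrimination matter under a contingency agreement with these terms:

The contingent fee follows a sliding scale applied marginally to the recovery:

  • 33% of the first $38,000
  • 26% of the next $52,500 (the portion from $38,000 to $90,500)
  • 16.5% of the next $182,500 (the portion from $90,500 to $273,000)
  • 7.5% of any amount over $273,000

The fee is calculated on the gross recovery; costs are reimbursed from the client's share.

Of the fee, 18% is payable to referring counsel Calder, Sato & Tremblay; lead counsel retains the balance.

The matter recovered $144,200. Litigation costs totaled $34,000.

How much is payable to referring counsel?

Fee base is the gross recovery, $144,200; costs are reimbursed separately.
First $38,000 at 33% = $12,540.00
Next $52,500 at 26% = $13,650.00
Remaining $53,700 at 16.5% = $8,860.50
Fee: $12,540.00 + $13,650.00 + $8,860.50 = $35,050.50
Referral share: 18% of $35,050.50 = $6,309.09; lead counsel retains $35,050.50 − $6,309.09 = $28,741.41.

$6,309.09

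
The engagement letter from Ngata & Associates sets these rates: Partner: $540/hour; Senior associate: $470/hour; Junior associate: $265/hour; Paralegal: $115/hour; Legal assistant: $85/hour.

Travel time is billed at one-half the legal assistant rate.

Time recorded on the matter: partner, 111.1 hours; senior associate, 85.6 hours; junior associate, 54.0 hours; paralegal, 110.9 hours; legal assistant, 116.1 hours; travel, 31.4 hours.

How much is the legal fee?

$138,492.50

Partner: 111.1 × $540 = $59,994.00
Senior associate: 85.6 × $470 = $40,232.00
Junior associate: 54.0 × $265 = $14,310.00
Paralegal: 110.9 × $115 = $12,753.50
Legal assistant: 116.1 × $85 = $9,868.50
Subtotal: $59,994.00 + $40,232.00 + $14,310.00 + $12,753.50 + $9,868.50 = $137,158.00
Travel: 31.4 × ($85 ÷ 2) = 31.4 × $42.50 = $1,334.50
Total: $137,158.00 + $1,334.50 = $138,492.50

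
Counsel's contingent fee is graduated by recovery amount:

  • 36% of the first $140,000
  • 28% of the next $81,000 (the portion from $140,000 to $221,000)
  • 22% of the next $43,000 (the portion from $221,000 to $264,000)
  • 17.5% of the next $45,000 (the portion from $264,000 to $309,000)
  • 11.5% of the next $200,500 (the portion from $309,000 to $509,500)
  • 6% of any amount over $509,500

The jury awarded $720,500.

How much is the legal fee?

First $140,000 at 36% = $50,400.00
Next $81,000 at 28% = $22,680.00
Next $43,000 at 22% = $9,460.00
Next $45,000 at 17.5% = $7,875.00
Next $200,500 at 11.5% = $23,057.50
Remaining $211,000 at 6% = $12,660.00
Fee: $50,400.00 + $22,680.00 + $9,460.00 + $7,875.00 + $23,057.50 + $12,660.00 = $126,132.50

$126,132.50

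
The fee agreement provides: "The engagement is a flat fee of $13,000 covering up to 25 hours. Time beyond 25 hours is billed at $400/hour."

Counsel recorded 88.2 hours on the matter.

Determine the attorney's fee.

Flat fee: $13,000.00
Excess hours: 88.2 − 25 = 63.2
Overrun: 63.2 × $400 = $25,280.00
Total: $13,000.00 + $25,280.00 = $38,280.00

$38,280.00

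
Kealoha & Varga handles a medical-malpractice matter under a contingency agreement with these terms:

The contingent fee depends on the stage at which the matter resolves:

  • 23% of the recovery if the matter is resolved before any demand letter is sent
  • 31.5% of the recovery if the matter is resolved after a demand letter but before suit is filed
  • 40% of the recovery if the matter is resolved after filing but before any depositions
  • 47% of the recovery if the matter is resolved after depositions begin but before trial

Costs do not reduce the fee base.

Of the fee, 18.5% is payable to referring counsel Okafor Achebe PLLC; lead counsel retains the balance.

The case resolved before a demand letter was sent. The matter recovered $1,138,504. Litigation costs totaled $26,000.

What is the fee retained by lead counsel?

Fee base is the gross recovery, $1,138,504; costs are reimbursed separately.
The matter resolved before a demand letter was sent, so the 23% rate applies.
$1,138,504 × 23% = $261,855.92
Referral share: 18.5% of $261,855.92 = $48,443.35; lead counsel retains $261,855.92 − $48,443.35 = $213,412.57.

$213,412.57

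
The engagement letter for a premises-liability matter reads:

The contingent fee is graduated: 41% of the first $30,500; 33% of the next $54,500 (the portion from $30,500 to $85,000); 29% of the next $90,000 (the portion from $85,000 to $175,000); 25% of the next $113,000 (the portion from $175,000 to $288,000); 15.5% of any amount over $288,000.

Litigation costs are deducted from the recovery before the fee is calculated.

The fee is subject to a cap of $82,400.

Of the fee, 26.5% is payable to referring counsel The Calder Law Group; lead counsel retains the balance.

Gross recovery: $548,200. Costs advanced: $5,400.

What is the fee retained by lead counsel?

Fee base (net of costs): $548,200 − $5,400 = $542,800
First $30,500 at 41% = $12,505.00
Next $54,500 at 33% = $17,985.00
Next $90,000 at 29% = $26,100.00
Next $113,000 at 25% = $28,250.00
Remaining $254,800 at 15.5% = $39,494.00
Fee: $12,505.00 + $17,985.00 + $26,100.00 + $28,250.00 + $39,494.00 = $124,334.00
$124,334.00 exceeds the $82,400 cap, so the fee is capped at $82,400.00.
Referral share: 26.5% of $82,400.00 = $21,836.00; lead counsel retains $82,400.00 − $21,836.00 = $60,564.00.

$60,564.00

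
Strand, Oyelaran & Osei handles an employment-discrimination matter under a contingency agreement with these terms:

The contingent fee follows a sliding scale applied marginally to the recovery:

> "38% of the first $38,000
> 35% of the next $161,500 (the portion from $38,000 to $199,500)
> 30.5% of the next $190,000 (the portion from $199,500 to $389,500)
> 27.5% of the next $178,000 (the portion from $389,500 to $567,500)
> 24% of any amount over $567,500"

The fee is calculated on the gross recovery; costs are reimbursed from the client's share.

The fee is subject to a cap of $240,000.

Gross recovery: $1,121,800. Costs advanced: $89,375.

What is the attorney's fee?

Fee base is the gross recovery, $1,121,800; costs are reimbursed separately.
First $38,000 at 38% = $14,440.00
Next $161,500 at 35% = $56,525.00
Next $190,000 at 30.5% = $57,950.00
Next $178,000 at 27.5% = $48,950.00
Remaining $554,300 at 24% = $133,032.00
Fee: $14,440.00 + $56,525.00 + $57,950.00 + $48,950.00 + $133,032.00 = $310,897.00
$310,897.00 exceeds the $240,000 cap, so the fee is capped at $240,000.00.

$240,000.00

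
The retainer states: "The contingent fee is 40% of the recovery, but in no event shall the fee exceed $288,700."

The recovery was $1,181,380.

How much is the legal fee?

40% of $1,181,380 = $472,552.00
That exceeds the $288,700 cap, so the fee is capped at $288,700.

$288,700.00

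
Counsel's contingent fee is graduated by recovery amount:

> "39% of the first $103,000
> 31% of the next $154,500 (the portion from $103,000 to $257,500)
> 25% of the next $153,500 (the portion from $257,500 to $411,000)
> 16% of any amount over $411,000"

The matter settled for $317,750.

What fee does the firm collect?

$103,127.50

First $103,000 at 39% = $40,170.00
Next $154,500 at 31% = $47,895.00
Remaining $60,250 at 25% = $15,062.50
Fee: $40,170.00 + $47,895.00 + $15,062.50 = $103,127.50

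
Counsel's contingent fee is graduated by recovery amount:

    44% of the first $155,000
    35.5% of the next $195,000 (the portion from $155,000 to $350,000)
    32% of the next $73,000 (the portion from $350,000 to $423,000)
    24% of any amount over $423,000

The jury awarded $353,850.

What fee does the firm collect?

First $155,000 at 44% = $68,200.00
Next $195,000 at 35.5% = $69,225.00
Remaining $3,850 at 32% = $1,232.00
Fee: $68,200.00 + $69,225.00 + $1,232.00 = $138,657.00

$138,657.00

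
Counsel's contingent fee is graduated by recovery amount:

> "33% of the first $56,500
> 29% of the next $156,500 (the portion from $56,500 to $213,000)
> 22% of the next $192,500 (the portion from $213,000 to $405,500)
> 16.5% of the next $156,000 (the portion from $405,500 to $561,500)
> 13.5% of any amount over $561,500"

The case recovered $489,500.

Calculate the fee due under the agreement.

$120,240.00

First $56,500 at 33% = $18,645.00
Next $156,500 at 29% = $45,385.00
Next $192,500 at 22% = $42,350.00
Remaining $84,000 at 16.5% = $13,860.00
Fee: $18,645.00 + $45,385.00 + $42,350.00 + $13,860.00 = $120,240.00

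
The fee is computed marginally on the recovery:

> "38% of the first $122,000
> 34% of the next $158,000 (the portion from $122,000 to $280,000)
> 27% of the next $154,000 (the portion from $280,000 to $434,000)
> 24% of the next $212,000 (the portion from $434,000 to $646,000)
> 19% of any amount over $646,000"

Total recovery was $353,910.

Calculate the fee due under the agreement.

First $122,000 at 38% = $46,360.00
Next $158,000 at 34% = $53,720.00
Remaining $73,910 at 27% = $19,955.70
Fee: $46,360.00 + $53,720.00 + $19,955.70 = $120,035.70

$120,035.70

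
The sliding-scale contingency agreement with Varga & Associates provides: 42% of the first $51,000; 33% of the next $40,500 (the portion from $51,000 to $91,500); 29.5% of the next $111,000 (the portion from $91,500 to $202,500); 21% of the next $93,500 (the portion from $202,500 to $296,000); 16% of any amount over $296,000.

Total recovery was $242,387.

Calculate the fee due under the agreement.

$75,906.27

First $51,000 at 42% = $21,420.00
Next $40,500 at 33% = $13,365.00
Next $111,000 at 29.5% = $32,745.00
Remaining $39,887 at 21% = $8,376.27
Fee: $21,420.00 + $13,365.00 + $32,745.00 + $8,376.27 = $75,906.27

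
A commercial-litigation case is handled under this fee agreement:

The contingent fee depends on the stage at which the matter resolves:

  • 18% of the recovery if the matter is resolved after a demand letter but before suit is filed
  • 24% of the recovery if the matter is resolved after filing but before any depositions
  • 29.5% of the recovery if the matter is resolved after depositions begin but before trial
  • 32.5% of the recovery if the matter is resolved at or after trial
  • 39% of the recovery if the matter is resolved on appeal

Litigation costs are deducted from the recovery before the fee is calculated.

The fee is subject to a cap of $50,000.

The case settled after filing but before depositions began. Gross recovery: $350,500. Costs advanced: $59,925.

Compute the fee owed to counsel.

$50,000.00

Fee base (net of costs): $350,500 − $59,925 = $290,575
The matter settled after filing but before depositions began, so the 24% rate applies.
$290,575 × 24% = $69,738.00
$69,738.00 exceeds the $50,000 cap, so the fee is capped at $50,000.00.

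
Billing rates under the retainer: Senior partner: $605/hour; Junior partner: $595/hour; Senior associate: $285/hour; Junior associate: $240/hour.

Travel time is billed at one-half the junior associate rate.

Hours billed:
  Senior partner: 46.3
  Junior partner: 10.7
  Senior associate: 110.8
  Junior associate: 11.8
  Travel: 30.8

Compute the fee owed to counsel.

$72,484.00

Senior partner: 46.3 × $605 = $28,011.50
Junior partner: 10.7 × $595 = $6,366.50
Senior associate: 110.8 × $285 = $31,578.00
Junior associate: 11.8 × $240 = $2,832.00
Subtotal: $28,011.50 + $6,366.50 + $31,578.00 + $2,832.00 = $68,788.00
Travel: 30.8 × ($240 ÷ 2) = 30.8 × $120.00 = $3,696.00
Total: $68,788.00 + $3,696.00 = $72,484.00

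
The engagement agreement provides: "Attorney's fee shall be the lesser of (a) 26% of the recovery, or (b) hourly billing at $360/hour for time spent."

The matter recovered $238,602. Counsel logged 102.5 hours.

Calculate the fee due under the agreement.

$36,900.00

(a) 26% of $238,602 = $62,036.52
(b) 102.5 × $360 = $36,900.00
The lesser is (b): $36,900.00.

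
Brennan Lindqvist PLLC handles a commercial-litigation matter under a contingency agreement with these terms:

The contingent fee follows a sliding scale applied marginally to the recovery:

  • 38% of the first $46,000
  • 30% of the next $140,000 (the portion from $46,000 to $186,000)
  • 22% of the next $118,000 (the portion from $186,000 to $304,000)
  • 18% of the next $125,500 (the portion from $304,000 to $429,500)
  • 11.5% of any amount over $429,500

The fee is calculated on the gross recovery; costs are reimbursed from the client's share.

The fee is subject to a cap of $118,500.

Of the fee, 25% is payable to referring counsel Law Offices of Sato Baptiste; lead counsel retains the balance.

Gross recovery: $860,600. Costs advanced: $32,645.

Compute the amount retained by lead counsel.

$88,875.00

Fee base is the gross recovery, $860,600; costs are reimbursed separately.
First $46,000 at 38% = $17,480.00
Next $140,000 at 30% = $42,000.00
Next $118,000 at 22% = $25,960.00
Next $125,500 at 18% = $22,590.00
Remaining $431,100 at 11.5% = $49,576.50
Fee: $17,480.00 + $42,000.00 + $25,960.00 + $22,590.00 + $49,576.50 = $157,606.50
$157,606.50 exceeds the $118,500 cap, so the fee is capped at $118,500.00.
Referral share: 25% of $118,500.00 = $29,625.00; lead counsel retains $118,500.00 − $29,625.00 = $88,875.00.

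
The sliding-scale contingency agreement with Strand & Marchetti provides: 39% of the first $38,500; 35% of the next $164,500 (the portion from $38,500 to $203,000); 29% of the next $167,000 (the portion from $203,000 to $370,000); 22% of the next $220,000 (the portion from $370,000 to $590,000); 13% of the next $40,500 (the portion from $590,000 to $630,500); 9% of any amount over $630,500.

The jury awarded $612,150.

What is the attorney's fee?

$172,299.50

First $38,500 at 39% = $15,015.00
Next $164,500 at 35% = $57,575.00
Next $167,000 at 29% = $48,430.00
Next $220,000 at 22% = $48,400.00
Remaining $22,150 at 13% = $2,879.50
Fee: $15,015.00 + $57,575.00 + $48,430.00 + $48,400.00 + $2,879.50 = $172,299.50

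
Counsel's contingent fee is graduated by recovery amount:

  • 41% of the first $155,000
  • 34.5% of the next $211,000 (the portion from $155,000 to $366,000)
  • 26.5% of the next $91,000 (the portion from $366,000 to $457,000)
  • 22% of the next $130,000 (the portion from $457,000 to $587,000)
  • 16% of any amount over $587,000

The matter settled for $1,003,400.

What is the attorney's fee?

$255,684.00

First $155,000 at 41% = $63,550.00
Next $211,000 at 34.5% = $72,795.00
Next $91,000 at 26.5% = $24,115.00
Next $130,000 at 22% = $28,600.00
Remaining $416,400 at 16% = $66,624.00
Fee: $63,550.00 + $72,795.00 + $24,115.00 + $28,600.00 + $66,624.00 = $255,684.00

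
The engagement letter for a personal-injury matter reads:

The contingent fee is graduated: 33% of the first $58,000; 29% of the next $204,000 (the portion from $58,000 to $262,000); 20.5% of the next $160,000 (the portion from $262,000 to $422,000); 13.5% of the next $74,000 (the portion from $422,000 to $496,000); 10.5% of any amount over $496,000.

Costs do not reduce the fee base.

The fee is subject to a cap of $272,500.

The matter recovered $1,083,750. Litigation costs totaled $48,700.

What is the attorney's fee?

Fee base is the gross recovery, $1,083,750; costs are reimbursed separately.
First $58,000 at 33% = $19,140.00
Next $204,000 at 29% = $59,160.00
Next $160,000 at 20.5% = $32,800.00
Next $74,000 at 13.5% = $9,990.00
Remaining $587,750 at 10.5% = $61,713.75
Fee: $19,140.00 + $59,160.00 + $32,800.00 + $9,990.00 + $61,713.75 = $182,803.75
$182,803.75 is under the $272,500 cap.

$182,803.75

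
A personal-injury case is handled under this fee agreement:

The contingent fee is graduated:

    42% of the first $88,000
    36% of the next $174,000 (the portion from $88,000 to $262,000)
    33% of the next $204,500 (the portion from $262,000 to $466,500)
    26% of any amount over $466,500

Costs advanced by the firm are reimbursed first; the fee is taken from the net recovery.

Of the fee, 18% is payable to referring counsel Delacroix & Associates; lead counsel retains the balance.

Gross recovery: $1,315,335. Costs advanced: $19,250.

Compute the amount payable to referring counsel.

$68,899.88

Fee base (net of costs): $1,315,335 − $19,250 = $1,296,085
First $88,000 at 42% = $36,960.00
Next $174,000 at 36% = $62,640.00
Next $204,500 at 33% = $67,485.00
Remaining $829,585 at 26% = $215,692.10
Fee: $36,960.00 + $62,640.00 + $67,485.00 + $215,692.10 = $382,777.10
Referral share: 18% of $382,777.10 = $68,899.88; lead counsel retains $382,777.10 − $68,899.88 = $313,877.22.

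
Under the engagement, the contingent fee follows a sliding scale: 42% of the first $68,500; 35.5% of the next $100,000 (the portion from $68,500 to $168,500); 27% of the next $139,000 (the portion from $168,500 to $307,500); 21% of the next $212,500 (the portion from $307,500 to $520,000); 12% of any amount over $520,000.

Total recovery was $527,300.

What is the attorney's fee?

First $68,500 at 42% = $28,770.00
Next $100,000 at 35.5% = $35,500.00
Next $139,000 at 27% = $37,530.00
Next $212,500 at 21% = $44,625.00
Remaining $7,300 at 12% = $876.00
Fee: $28,770.00 + $35,500.00 + $37,530.00 + $44,625.00 + $876.00 = $147,301.00

$147,301.00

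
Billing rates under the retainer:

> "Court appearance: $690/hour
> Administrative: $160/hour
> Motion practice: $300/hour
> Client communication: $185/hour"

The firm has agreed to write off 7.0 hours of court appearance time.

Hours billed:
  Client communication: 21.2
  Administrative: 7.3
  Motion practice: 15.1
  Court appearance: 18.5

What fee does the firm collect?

Court appearance: 18.5 × $690 = $12,765.00
Administrative: 7.3 × $160 = $1,168.00
Motion practice: 15.1 × $300 = $4,530.00
Client communication: 21.2 × $185 = $3,922.00
Subtotal: $22,385.00
Write-off: 7.0 × $690 = $4,830.00
Total: $22,385.00 − $4,830.00 = $17,555.00

$17,555.00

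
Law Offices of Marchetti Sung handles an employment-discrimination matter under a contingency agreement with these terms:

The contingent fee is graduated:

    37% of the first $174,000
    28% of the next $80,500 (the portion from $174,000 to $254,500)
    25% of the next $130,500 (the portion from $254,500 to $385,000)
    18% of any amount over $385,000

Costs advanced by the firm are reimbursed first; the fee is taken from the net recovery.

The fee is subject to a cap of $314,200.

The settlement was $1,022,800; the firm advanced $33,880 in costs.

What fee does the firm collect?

$228,250.60

Fee base (net of costs): $1,022,800 − $33,880 = $988,920
First $174,000 at 37% = $64,380.00
Next $80,500 at 28% = $22,540.00
Next $130,500 at 25% = $32,625.00
Remaining $603,920 at 18% = $108,705.60
Fee: $64,380.00 + $22,540.00 + $32,625.00 + $108,705.60 = $228,250.60
$228,250.60 is under the $314,200 cap.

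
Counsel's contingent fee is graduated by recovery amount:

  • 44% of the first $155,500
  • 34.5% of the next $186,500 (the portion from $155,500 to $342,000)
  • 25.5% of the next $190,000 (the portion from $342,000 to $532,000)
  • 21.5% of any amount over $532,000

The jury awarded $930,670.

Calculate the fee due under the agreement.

First $155,500 at 44% = $68,420.00
Next $186,500 at 34.5% = $64,342.50
Next $190,000 at 25.5% = $48,450.00
Remaining $398,670 at 21.5% = $85,714.05
Fee: $68,420.00 + $64,342.50 + $48,450.00 + $85,714.05 = $266,926.55

$266,926.55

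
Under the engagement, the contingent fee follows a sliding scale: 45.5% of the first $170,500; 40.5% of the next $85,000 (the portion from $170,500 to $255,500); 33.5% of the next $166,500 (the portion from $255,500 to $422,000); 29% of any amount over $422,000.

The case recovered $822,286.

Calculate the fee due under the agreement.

$283,862.94

First $170,500 at 45.5% = $77,577.50
Next $85,000 at 40.5% = $34,425.00
Next $166,500 at 33.5% = $55,777.50
Remaining $400,286 at 29% = $116,082.94
Fee: $77,577.50 + $34,425.00 + $55,777.50 + $116,082.94 = $283,862.94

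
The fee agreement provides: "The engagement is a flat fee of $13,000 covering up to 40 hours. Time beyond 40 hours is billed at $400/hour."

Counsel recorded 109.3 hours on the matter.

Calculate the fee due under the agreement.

Flat fee: $13,000.00
Excess hours: 109.3 − 40 = 69.3
Overrun: 69.3 × $400 = $27,720.00
Total: $13,000.00 + $27,720.00 = $40,720.00

$40,720.00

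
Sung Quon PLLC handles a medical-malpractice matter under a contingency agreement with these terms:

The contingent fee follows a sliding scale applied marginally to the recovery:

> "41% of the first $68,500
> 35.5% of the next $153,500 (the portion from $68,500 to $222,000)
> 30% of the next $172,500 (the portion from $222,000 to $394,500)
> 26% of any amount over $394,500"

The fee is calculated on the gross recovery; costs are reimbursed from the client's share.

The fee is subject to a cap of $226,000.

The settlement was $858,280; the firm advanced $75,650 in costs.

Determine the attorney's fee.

$226,000.00

Fee base is the gross recovery, $858,280; costs are reimbursed separately.
First $68,500 at 41% = $28,085.00
Next $153,500 at 35.5% = $54,492.50
Next $172,500 at 30% = $51,750.00
Remaining $463,780 at 26% = $120,582.80
Fee: $28,085.00 + $54,492.50 + $51,750.00 + $120,582.80 = $254,910.30
$254,910.30 exceeds the $226,000 cap, so the fee is capped at $226,000.00.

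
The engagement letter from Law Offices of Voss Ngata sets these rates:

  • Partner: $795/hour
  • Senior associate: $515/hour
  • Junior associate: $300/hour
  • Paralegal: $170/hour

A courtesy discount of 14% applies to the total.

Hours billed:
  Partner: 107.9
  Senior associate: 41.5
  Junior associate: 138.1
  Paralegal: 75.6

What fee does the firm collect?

$138,834.10

Partner: 107.9 × $795 = $85,780.50
Senior associate: 41.5 × $515 = $21,372.50
Junior associate: 138.1 × $300 = $41,430.00
Paralegal: 75.6 × $170 = $12,852.00
Subtotal: $161,435.00
Less 14% discount: −$22,600.90
Total: $161,435.00 − $22,600.90 = $138,834.10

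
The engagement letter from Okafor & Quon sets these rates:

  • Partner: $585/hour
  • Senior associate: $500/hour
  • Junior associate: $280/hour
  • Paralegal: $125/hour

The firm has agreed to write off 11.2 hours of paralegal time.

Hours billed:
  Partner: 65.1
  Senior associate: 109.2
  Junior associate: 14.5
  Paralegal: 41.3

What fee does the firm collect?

$100,506.00

Partner: 65.1 × $585 = $38,083.50
Senior associate: 109.2 × $500 = $54,600.00
Junior associate: 14.5 × $280 = $4,060.00
Paralegal: 41.3 × $125 = $5,162.50
Subtotal: $101,906.00
Write-off: 11.2 × $125 = $1,400.00
Total: $101,906.00 − $1,400.00 = $100,506.00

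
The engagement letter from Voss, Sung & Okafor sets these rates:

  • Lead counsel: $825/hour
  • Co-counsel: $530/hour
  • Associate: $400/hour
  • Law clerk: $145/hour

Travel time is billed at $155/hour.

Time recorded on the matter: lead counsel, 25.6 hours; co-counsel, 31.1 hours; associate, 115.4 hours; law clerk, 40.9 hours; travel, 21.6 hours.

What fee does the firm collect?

Lead counsel: 25.6 × $825 = $21,120.00
Co-counsel: 31.1 × $530 = $16,483.00
Associate: 115.4 × $400 = $46,160.00
Law clerk: 40.9 × $145 = $5,930.50
Subtotal: $21,120.00 + $16,483.00 + $46,160.00 + $5,930.50 = $89,693.50
Travel: 21.6 × $155 = $3,348.00
Total: $89,693.50 + $3,348.00 = $93,041.50

$93,041.50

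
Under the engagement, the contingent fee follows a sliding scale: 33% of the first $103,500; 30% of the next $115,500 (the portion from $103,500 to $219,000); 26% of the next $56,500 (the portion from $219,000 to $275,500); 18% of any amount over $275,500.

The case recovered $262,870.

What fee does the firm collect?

First $103,500 at 33% = $34,155.00
Next $115,500 at 30% = $34,650.00
Remaining $43,870 at 26% = $11,406.20
Fee: $34,155.00 + $34,650.00 + $11,406.20 = $80,211.20

$80,211.20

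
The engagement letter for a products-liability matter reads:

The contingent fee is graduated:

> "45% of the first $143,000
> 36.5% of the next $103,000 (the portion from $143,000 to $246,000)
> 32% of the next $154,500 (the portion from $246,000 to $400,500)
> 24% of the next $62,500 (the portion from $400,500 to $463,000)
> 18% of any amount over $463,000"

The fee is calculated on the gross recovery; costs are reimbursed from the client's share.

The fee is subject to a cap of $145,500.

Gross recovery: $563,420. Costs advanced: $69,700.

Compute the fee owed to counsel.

Fee base is the gross recovery, $563,420; costs are reimbursed separately.
First $143,000 at 45% = $64,350.00
Next $103,000 at 36.5% = $37,595.00
Next $154,500 at 32% = $49,440.00
Next $62,500 at 24% = $15,000.00
Remaining $100,420 at 18% = $18,075.60
Fee: $64,350.00 + $37,595.00 + $49,440.00 + $15,000.00 + $18,075.60 = $184,460.60
$184,460.60 exceeds the $145,500 cap, so the fee is capped at $145,500.00.

$145,500.00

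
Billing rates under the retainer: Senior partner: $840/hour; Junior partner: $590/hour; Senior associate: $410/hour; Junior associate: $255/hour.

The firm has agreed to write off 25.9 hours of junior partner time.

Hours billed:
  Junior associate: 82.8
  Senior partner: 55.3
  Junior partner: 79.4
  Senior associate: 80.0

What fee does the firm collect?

Senior partner: 55.3 × $840 = $46,452.00
Junior partner: 79.4 × $590 = $46,846.00
Senior associate: 80.0 × $410 = $32,800.00
Junior associate: 82.8 × $255 = $21,114.00
Subtotal: $147,212.00
Write-off: 25.9 × $590 = $15,281.00
Total: $147,212.00 − $15,281.00 = $131,931.00

$131,931.00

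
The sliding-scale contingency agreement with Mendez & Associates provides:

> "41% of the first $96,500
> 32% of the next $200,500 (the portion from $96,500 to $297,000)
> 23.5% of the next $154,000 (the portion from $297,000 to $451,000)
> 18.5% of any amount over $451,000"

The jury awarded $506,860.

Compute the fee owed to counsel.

$150,249.10

First $96,500 at 41% = $39,565.00
Next $200,500 at 32% = $64,160.00
Next $154,000 at 23.5% = $36,190.00
Remaining $55,860 at 18.5% = $10,334.10
Fee: $39,565.00 + $64,160.00 + $36,190.00 + $10,334.10 = $150,249.10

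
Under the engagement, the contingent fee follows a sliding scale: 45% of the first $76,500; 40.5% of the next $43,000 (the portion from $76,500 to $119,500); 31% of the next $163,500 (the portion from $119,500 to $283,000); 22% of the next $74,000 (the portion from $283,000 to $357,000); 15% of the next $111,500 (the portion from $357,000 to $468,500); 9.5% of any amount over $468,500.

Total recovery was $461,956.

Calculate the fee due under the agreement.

$134,548.40

First $76,500 at 45% = $34,425.00
Next $43,000 at 40.5% = $17,415.00
Next $163,500 at 31% = $50,685.00
Next $74,000 at 22% = $16,280.00
Remaining $104,956 at 15% = $15,743.40
Fee: $34,425.00 + $17,415.00 + $50,685.00 + $16,280.00 + $15,743.40 = $134,548.40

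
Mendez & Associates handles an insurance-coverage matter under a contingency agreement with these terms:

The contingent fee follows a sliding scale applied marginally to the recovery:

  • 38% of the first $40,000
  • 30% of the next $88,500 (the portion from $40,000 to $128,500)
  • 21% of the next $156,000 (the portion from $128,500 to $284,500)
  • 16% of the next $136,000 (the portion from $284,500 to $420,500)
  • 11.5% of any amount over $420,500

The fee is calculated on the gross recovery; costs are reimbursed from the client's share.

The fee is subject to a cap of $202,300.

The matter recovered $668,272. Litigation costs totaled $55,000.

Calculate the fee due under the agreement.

$124,763.78

Fee base is the gross recovery, $668,272; costs are reimbursed separately.
First $40,000 at 38% = $15,200.00
Next $88,500 at 30% = $26,550.00
Next $156,000 at 21% = $32,760.00
Next $136,000 at 16% = $21,760.00
Remaining $247,772 at 11.5% = $28,493.78
Fee: $15,200.00 + $26,550.00 + $32,760.00 + $21,760.00 + $28,493.78 = $124,763.78
$124,763.78 is under the $202,300 cap.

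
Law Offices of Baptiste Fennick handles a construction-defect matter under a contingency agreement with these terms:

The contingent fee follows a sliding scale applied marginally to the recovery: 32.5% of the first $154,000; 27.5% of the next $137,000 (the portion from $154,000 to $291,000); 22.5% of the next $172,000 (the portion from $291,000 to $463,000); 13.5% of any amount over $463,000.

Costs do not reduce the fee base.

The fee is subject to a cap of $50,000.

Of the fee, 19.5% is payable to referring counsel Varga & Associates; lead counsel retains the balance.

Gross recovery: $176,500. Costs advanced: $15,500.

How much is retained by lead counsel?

$40,250.00

Fee base is the gross recovery, $176,500; costs are reimbursed separately.
First $154,000 at 32.5% = $50,050.00
Remaining $22,500 at 27.5% = $6,187.50
Fee: $50,050.00 + $6,187.50 = $56,237.50
$56,237.50 exceeds the $50,000 cap, so the fee is capped at $50,000.00.
Referral share: 19.5% of $50,000.00 = $9,750.00; lead counsel retains $50,000.00 − $9,750.00 = $40,250.00.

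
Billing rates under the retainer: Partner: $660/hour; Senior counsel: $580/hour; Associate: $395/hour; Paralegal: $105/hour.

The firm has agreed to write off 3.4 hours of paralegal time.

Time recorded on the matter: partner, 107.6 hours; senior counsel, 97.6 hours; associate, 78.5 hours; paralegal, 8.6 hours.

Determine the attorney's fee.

Partner: 107.6 × $660 = $71,016.00
Senior counsel: 97.6 × $580 = $56,608.00
Associate: 78.5 × $395 = $31,007.50
Paralegal: 8.6 × $105 = $903.00
Subtotal: $159,534.50
Write-off: 3.4 × $105 = $357.00
Total: $159,534.50 − $357.00 = $159,177.50

$159,177.50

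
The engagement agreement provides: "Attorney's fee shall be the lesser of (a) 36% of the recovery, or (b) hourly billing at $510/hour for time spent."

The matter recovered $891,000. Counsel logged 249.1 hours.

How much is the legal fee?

(a) 36% of $891,000 = $320,760.00
(b) 249.1 × $510 = $127,041.00
The lesser is (b): $127,041.00.

$127,041.00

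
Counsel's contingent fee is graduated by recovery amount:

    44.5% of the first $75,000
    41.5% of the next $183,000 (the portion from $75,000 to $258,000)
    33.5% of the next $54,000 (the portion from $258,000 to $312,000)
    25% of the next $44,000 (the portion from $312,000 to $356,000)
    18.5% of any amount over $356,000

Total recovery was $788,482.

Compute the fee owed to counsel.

First $75,000 at 44.5% = $33,375.00
Next $183,000 at 41.5% = $75,945.00
Next $54,000 at 33.5% = $18,090.00
Next $44,000 at 25% = $11,000.00
Remaining $432,482 at 18.5% = $80,009.17
Fee: $33,375.00 + $75,945.00 + $18,090.00 + $11,000.00 + $80,009.17 = $218,419.17

$218,419.17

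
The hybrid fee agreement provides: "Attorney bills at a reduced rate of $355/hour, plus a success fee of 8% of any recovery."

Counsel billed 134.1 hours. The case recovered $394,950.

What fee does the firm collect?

Hourly: 134.1 × $355 = $47,605.50
Success fee: 8% of $394,950 = $31,596.00
Total: $47,605.50 + $31,596.00 = $79,201.50

$79,201.50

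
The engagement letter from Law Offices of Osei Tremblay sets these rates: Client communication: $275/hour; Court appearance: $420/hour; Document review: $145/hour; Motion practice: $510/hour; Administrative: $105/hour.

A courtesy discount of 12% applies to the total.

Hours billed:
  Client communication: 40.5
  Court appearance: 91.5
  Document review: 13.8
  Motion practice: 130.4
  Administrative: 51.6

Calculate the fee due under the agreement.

$108,671.64

Client communication: 40.5 × $275 = $11,137.50
Court appearance: 91.5 × $420 = $38,430.00
Document review: 13.8 × $145 = $2,001.00
Motion practice: 130.4 × $510 = $66,504.00
Administrative: 51.6 × $105 = $5,418.00
Subtotal: $123,490.50
Less 12% discount: −$14,818.86
Total: $123,490.50 − $14,818.86 = $108,671.64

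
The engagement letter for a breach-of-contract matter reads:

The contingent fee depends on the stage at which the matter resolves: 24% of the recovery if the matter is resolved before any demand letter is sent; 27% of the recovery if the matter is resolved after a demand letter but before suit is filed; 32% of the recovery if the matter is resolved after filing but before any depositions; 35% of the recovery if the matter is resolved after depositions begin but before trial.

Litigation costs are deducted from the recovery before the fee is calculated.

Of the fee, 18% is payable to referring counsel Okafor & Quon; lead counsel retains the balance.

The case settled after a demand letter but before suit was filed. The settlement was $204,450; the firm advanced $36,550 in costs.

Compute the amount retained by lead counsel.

Fee base (net of costs): $204,450 − $36,550 = $167,900
The matter settled after a demand letter but before suit was filed, so the 27% rate applies.
$167,900 × 27% = $45,333.00
Referral share: 18% of $45,333.00 = $8,159.94; lead counsel retains $45,333.00 − $8,159.94 = $37,173.06.

$37,173.06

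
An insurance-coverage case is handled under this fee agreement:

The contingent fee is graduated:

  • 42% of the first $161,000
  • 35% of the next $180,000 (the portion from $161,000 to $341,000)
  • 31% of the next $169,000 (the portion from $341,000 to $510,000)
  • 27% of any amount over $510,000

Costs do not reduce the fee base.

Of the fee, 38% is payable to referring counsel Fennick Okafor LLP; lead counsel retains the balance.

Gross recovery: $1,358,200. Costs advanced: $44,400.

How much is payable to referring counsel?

Fee base is the gross recovery, $1,358,200; costs are reimbursed separately.
First $161,000 at 42% = $67,620.00
Next $180,000 at 35% = $63,000.00
Next $169,000 at 31% = $52,390.00
Remaining $848,200 at 27% = $229,014.00
Fee: $67,620.00 + $63,000.00 + $52,390.00 + $229,014.00 = $412,024.00
Referral share: 38% of $412,024.00 = $156,569.12; lead counsel retains $412,024.00 − $156,569.12 = $255,454.88.

$156,569.12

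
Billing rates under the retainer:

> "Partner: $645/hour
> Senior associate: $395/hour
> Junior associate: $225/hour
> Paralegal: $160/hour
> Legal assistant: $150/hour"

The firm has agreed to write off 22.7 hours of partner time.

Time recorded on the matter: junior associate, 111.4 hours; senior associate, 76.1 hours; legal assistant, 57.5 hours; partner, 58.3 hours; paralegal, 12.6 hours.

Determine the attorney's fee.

$88,727.50

Partner: 58.3 × $645 = $37,603.50
Senior associate: 76.1 × $395 = $30,059.50
Junior associate: 111.4 × $225 = $25,065.00
Paralegal: 12.6 × $160 = $2,016.00
Legal assistant: 57.5 × $150 = $8,625.00
Subtotal: $103,369.00
Write-off: 22.7 × $645 = $14,641.50
Total: $103,369.00 − $14,641.50 = $88,727.50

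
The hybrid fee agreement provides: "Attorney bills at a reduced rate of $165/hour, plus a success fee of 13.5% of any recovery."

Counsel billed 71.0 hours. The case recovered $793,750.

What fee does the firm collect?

$118,871.25

Hourly: 71.0 × $165 = $11,715.00
Success fee: 13.5% of $793,750 = $107,156.25
Total: $11,715.00 + $107,156.25 = $118,871.25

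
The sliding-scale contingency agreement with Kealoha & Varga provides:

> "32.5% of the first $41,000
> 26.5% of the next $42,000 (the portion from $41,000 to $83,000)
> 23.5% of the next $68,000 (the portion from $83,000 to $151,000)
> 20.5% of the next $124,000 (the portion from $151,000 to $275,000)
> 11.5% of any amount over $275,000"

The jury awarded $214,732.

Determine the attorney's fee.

First $41,000 at 32.5% = $13,325.00
Next $42,000 at 26.5% = $11,130.00
Next $68,000 at 23.5% = $15,980.00
Remaining $63,732 at 20.5% = $13,065.06
Fee: $13,325.00 + $11,130.00 + $15,980.00 + $13,065.06 = $53,500.06

$53,500.06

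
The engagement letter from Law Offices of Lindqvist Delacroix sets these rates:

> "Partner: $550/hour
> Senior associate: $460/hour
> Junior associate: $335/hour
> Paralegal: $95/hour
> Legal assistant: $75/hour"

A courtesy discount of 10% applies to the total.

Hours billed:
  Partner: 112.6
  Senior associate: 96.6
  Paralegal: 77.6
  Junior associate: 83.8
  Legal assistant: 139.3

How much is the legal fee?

$137,032.65

Partner: 112.6 × $550 = $61,930.00
Senior associate: 96.6 × $460 = $44,436.00
Junior associate: 83.8 × $335 = $28,073.00
Paralegal: 77.6 × $95 = $7,372.00
Legal assistant: 139.3 × $75 = $10,447.50
Subtotal: $152,258.50
Less 10% discount: −$15,225.85
Total: $152,258.50 − $15,225.85 = $137,032.65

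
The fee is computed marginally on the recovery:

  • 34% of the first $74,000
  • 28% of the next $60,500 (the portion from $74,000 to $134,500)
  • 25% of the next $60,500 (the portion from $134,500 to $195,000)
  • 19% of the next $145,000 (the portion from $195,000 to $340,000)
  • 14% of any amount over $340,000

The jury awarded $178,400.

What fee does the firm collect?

$53,075.00

First $74,000 at 34% = $25,160.00
Next $60,500 at 28% = $16,940.00
Remaining $43,900 at 25% = $10,975.00
Fee: $25,160.00 + $16,940.00 + $10,975.00 = $53,075.00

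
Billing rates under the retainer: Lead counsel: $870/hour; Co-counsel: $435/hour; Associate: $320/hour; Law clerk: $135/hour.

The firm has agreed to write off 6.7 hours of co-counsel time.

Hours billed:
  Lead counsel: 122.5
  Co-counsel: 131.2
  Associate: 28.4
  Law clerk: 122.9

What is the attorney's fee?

$186,412.00

Lead counsel: 122.5 × $870 = $106,575.00
Co-counsel: 131.2 × $435 = $57,072.00
Associate: 28.4 × $320 = $9,088.00
Law clerk: 122.9 × $135 = $16,591.50
Subtotal: $189,326.50
Write-off: 6.7 × $435 = $2,914.50
Total: $189,326.50 − $2,914.50 = $186,412.00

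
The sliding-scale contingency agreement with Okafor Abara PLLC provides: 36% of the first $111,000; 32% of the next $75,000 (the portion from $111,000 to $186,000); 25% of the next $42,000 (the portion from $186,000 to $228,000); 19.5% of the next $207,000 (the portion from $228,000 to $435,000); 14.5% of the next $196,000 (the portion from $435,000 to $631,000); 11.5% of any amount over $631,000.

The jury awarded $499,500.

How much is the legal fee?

$124,177.50

First $111,000 at 36% = $39,960.00
Next $75,000 at 32% = $24,000.00
Next $42,000 at 25% = $10,500.00
Next $207,000 at 19.5% = $40,365.00
Remaining $64,500 at 14.5% = $9,352.50
Fee: $39,960.00 + $24,000.00 + $10,500.00 + $40,365.00 + $9,352.50 = $124,177.50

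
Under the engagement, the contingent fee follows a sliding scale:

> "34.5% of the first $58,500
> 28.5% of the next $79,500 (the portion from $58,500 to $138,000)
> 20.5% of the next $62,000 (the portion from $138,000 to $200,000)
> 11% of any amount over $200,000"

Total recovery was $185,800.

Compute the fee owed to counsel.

First $58,500 at 34.5% = $20,182.50
Next $79,500 at 28.5% = $22,657.50
Remaining $47,800 at 20.5% = $9,799.00
Fee: $20,182.50 + $22,657.50 + $9,799.00 = $52,639.00

$52,639.00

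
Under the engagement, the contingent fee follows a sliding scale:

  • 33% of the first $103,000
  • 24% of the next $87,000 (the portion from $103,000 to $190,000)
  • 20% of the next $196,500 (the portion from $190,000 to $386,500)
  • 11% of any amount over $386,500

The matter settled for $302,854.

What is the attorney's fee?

$77,440.80

First $103,000 at 33% = $33,990.00
Next $87,000 at 24% = $20,880.00
Remaining $112,854 at 20% = $22,570.80
Fee: $33,990.00 + $20,880.00 + $22,570.80 = $77,440.80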